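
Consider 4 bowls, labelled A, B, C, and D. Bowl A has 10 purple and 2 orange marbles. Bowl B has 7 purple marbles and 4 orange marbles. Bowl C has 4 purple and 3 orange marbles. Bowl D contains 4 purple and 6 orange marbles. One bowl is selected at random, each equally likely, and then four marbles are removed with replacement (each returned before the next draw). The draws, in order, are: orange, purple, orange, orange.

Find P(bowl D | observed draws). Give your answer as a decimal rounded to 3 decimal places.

The likelihood of the observed sequence under each hypothesis: P(data | bowl A) = (2/12)(10/12)(2/12)(2/12) = 0.003858; P(data | bowl B) = (4/11)(7/11)(4/11)(4/11) = 0.030599; P(data | bowl C) = (3/7)(4/7)(3/7)(3/7) = 0.044981; P(data | bowl D) = (6/10)(4/10)(6/10)(6/10) = 0.0864.
Multiplying each by its prior: 1/4 · 0.003858 = 0.00096451, 1/4 · 0.030599 = 0.0076498, 1/4 · 0.044981 = 0.011245, 1/4 · 0.0864 = 0.0216; with total 0.04146.
Hence P(bowl D | data) = (0.0216) / (0.04146) = 0.52099.

0.521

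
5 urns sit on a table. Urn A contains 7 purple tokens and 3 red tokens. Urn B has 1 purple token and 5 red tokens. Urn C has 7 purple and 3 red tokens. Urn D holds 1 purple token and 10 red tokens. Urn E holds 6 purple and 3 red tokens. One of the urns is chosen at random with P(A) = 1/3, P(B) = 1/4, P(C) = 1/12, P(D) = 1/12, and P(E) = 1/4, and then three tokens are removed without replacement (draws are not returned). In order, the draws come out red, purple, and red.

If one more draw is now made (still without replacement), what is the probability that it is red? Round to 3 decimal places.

Compute the likelihood of the observed sequence for each case: P(data | urn A) = (3/10)(7/9)(2/8) = 0.058333; P(data | urn B) = (5/6)(1/5)(4/4) = 0.16667; P(data | urn C) = (3/10)(7/9)(2/8) = 0.058333; P(data | urn D) = (10/11)(1/10)(9/9) = 0.090909; P(data | urn E) = (3/9)(6/8)(2/7) = 0.071429.
The prior-weighted likelihoods are 1/3 · 0.058333 = 0.019444, 1/4 · 0.16667 = 0.041667, 1/12 · 0.058333 = 0.0048611, 1/12 · 0.090909 = 0.0075758, 1/4 · 0.071429 = 0.017857; summing to 0.091405.
Dividing through by the total gives posterior P(urn A | data) = 0.21273, P(urn B | data) = 0.45585, P(urn C | data) = 0.053182, P(urn D | data) = 0.082881, P(urn E | data) = 0.19536.
Averaging over the posterior, P(red next | data) = (1/7)(0.21273) + (1)(0.45585) + (1/7)(0.053182) + (1)(0.082881) + (1/6)(0.19536) = 0.60927.

0.609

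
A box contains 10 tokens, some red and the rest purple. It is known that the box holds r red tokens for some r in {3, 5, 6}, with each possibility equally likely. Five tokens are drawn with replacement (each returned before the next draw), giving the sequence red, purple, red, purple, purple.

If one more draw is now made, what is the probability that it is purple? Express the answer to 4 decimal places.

Under each hypothesis, the probability of the observed sequence is: P(data | r = 3) = (3/10)(7/10)(3/10)(7/10)(7/10) = 0.03087; P(data | r = 5) = (5/10)(5/10)(5/10)(5/10)(5/10) = 0.03125; P(data | r = 6) = (6/10)(4/10)(6/10)(4/10)(4/10) = 0.02304.
Weighting by the prior gives 1/3 · 0.03087 = 0.01029, 1/3 · 0.03125 = 0.010417, 1/3 · 0.02304 = 0.00768; summing to 0.028387.
Normalising, the posterior is P(r = 3 | data) = 0.36249, P(r = 5 | data) = 0.36696, P(r = 6 | data) = 0.27055.
Averaging over the posterior, P(purple next | data) = (7/10)(0.36249) + (1/2)(0.36696) + (2/5)(0.27055) = 0.54544.

0.5454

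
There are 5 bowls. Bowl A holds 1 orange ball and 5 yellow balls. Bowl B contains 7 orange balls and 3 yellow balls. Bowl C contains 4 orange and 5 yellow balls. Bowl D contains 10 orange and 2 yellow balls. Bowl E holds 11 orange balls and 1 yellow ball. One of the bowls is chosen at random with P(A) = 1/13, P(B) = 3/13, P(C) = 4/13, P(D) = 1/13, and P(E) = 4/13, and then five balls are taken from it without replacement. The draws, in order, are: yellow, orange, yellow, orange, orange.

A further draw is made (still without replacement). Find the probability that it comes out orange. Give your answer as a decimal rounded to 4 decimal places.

Under each hypothesis, the probability of the observed sequence is: P(data | bowl A) = (5/6)(1/5)(4/4)(0/3) = 0; P(data | bowl B) = (3/10)(7/9)(2/8)(6/7)(5/6) = 0.041667; P(data | bowl C) = (5/9)(4/8)(4/7)(3/6)(2/5) = 0.031746; P(data | bowl D) = (2/12)(10/11)(1/10)(9/9)(8/8) = 0.015152; P(data | bowl E) = (1/12)(11/11)(0/10) = 0.
Multiplying each by its prior: 1/13 · 0 = 0, 3/13 · 0.041667 = 0.0096154, 4/13 · 0.031746 = 0.009768, 1/13 · 0.015152 = 0.0011655, 4/13 · 0 = 0; summing to 0.020549.
The posterior is then P(bowl A | data) = 0, P(bowl B | data) = 0.46793, P(bowl C | data) = 0.47535, P(bowl D | data) = 0.056718, P(bowl E | data) = 0.
So P(orange next | data) = Σ P(orange next | H) P(H | data) = (4/5)(0.46793) + (1/4)(0.47535) + (1)(0.056718) = 0.5499.

0.5499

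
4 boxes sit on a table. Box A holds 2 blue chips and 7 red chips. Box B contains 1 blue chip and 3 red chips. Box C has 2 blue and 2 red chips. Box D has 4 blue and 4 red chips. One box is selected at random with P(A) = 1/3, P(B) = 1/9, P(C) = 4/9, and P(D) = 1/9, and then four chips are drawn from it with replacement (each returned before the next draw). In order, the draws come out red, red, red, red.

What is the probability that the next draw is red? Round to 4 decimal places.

Compute the likelihood of the observed sequence for each case: P(data | box A) = (7/9)(7/9)(7/9)(7/9) = 0.36595; P(data | box B) = (3/4)(3/4)(3/4)(3/4) = 0.31641; P(data | box C) = (2/4)(2/4)(2/4)(2/4) = 0.0625; P(data | box D) = (4/8)(4/8)(4/8)(4/8) = 0.0625.
Multiplying each by its prior: 1/3 · 0.36595 = 0.12198, 1/9 · 0.31641 = 0.035156, 4/9 · 0.0625 = 0.027778, 1/9 · 0.0625 = 0.0069444; summing to 0.19186.
The posterior is then P(box A | data) = 0.63579, P(box B | data) = 0.18324, P(box C | data) = 0.14478, P(box D | data) = 0.036195.
Averaging over the posterior, P(red next | data) = (7/9)(0.63579) + (3/4)(0.18324) + (1/2)(0.14478) + (1/2)(0.036195) = 0.72242.

0.7224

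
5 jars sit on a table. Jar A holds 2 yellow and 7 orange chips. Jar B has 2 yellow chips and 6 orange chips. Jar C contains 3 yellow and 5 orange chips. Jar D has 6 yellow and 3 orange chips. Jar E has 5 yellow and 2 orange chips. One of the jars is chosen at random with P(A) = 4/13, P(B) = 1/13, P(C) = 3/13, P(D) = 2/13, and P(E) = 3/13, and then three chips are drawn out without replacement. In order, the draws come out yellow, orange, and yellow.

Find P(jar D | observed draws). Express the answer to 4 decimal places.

0.2659

Under each hypothesis, the probability of the observed sequence is: P(data | jar A) = (2/9)(7/8)(1/7) = 0.027778; P(data | jar B) = (2/8)(6/7)(1/6) = 0.035714; P(data | jar C) = (3/8)(5/7)(2/6) = 0.089286; P(data | jar D) = (6/9)(3/8)(5/7) = 0.17857; P(data | jar E) = (5/7)(2/6)(4/5) = 0.19048.
Weighting by the prior gives 4/13 · 0.027778 = 0.008547, 1/13 · 0.035714 = 0.0027473, 3/13 · 0.089286 = 0.020604, 2/13 · 0.17857 = 0.027473, 3/13 · 0.19048 = 0.043956; summing to 0.10333.
By Bayes' rule, P(jar D | data) = (0.027473) / (0.10333) = 0.26588.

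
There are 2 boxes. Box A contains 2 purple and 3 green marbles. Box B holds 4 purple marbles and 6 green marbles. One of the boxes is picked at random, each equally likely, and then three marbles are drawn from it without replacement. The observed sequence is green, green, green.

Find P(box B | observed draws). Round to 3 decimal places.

0.625

Under each hypothesis, the probability of the observed sequence is: P(data | box A) = (3/5)(2/4)(1/3) = 1/10; P(data | box B) = (6/10)(5/9)(4/8) = 1/6.
Multiplying each by its prior: 1/2 · 1/10 = 1/20, 1/2 · 1/6 = 1/12; with total 2/15.
Therefore the posterior P(box B | data) = (1/12) / (2/15) = 5/8.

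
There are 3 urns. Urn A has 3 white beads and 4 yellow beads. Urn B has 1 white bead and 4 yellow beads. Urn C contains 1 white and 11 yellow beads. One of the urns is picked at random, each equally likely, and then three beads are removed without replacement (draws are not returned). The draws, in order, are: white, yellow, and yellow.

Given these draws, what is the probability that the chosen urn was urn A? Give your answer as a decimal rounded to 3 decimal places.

Compute the likelihood of the observed sequence for each case: P(data | urn A) = (3/7)(4/6)(3/5) = 0.17143; P(data | urn B) = (1/5)(4/4)(3/3) = 0.2; P(data | urn C) = (1/12)(11/11)(10/10) = 0.083333.
Multiplying each by its prior: 1/3 · 0.17143 = 0.057143, 1/3 · 0.2 = 0.066667, 1/3 · 0.083333 = 0.027778; these sum to 0.15159.
So P(urn A | data) = (0.057143) / (0.15159) = 0.37696.

0.377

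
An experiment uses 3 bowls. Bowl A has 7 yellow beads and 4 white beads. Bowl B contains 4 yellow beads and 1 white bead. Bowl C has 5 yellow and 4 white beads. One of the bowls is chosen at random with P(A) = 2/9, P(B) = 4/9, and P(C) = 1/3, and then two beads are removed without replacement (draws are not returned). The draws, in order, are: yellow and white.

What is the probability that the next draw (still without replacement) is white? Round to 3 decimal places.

Under each hypothesis, the probability of the observed sequence is: P(data | bowl A) = (7/11)(4/10) = 0.25455; P(data | bowl B) = (4/5)(1/4) = 0.2; P(data | bowl C) = (5/9)(4/8) = 0.27778.
The prior-weighted likelihoods are 2/9 · 0.25455 = 0.056566, 4/9 · 0.2 = 0.088889, 1/3 · 0.27778 = 0.092593; summing to 0.23805.
Normalising, the posterior is P(bowl A | data) = 0.23762, P(bowl B | data) = 0.37341, P(bowl C | data) = 0.38897.
Averaging over the posterior, P(white next | data) = (1/3)(0.23762) + (0)(0.37341) + (3/7)(0.38897) = 0.24591.

0.246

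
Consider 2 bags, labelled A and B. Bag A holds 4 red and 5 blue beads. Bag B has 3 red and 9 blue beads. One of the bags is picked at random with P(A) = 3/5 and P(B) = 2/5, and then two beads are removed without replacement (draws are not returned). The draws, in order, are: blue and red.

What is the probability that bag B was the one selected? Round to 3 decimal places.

The likelihood of the observed sequence under each hypothesis: P(data | bag A) = (5/9)(4/8) = 5/18; P(data | bag B) = (9/12)(3/11) = 9/44.
Weighting by the prior gives 3/5 · 5/18 = 1/6, 2/5 · 9/44 = 9/110; summing to 41/165.
So P(bag B | data) = (9/110) / (41/165) = 27/82.

0.329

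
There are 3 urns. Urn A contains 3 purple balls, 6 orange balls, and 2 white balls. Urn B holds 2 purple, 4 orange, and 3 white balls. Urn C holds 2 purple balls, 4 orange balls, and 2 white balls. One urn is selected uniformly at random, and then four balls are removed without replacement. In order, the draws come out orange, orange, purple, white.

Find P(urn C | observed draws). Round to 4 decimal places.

Under each hypothesis, the probability of the observed sequence is: P(data | urn A) = (6/11)(5/10)(3/9)(2/8) = 0.022727; P(data | urn B) = (4/9)(3/8)(2/7)(3/6) = 0.02381; P(data | urn C) = (4/8)(3/7)(2/6)(2/5) = 0.028571.
Weighting by the prior gives 1/3 · 0.022727 = 0.0075758, 1/3 · 0.02381 = 0.0079365, 1/3 · 0.028571 = 0.0095238; with total 0.025036.
Therefore the posterior P(urn C | data) = (0.0095238) / (0.025036) = 0.3804.

0.3804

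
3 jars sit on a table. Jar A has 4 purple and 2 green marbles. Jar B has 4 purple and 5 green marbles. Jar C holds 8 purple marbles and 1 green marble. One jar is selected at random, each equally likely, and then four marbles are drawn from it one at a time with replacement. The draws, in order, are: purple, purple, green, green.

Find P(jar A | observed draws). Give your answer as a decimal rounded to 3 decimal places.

For each hypothesis, P(data | H) works out to: P(data | jar A) = (4/6)(4/6)(2/6)(2/6) = 0.049383; P(data | jar B) = (4/9)(4/9)(5/9)(5/9) = 0.060966; P(data | jar C) = (8/9)(8/9)(1/9)(1/9) = 0.0097546.
Multiplying each by its prior: 1/3 · 0.049383 = 0.016461, 1/3 · 0.060966 = 0.020322, 1/3 · 0.0097546 = 0.0032515; summing to 0.040035.
So P(jar A | data) = (0.016461) / (0.040035) = 0.41117.

0.411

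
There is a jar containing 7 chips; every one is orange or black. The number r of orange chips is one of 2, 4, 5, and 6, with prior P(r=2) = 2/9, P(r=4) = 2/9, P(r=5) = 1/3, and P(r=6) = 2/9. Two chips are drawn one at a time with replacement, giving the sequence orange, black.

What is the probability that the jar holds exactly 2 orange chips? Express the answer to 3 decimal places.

0.233

Under each hypothesis, the probability of the observed sequence is: P(data | r = 2) = (2/7)(5/7) = 10/49; P(data | r = 4) = (4/7)(3/7) = 12/49; P(data | r = 5) = (5/7)(2/7) = 10/49; P(data | r = 6) = (6/7)(1/7) = 6/49.
Weighting by the prior gives 2/9 · 10/49 = 20/441, 2/9 · 12/49 = 8/147, 1/3 · 10/49 = 10/147, 2/9 · 6/49 = 4/147; summing to 86/441.
Hence P(r = 2 | data) = (20/441) / (86/441) = 10/43.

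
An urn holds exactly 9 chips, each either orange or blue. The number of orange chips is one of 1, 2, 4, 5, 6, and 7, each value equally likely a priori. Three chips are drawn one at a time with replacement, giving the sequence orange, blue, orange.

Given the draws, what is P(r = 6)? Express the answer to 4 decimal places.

0.2559

The likelihood of the observed sequence under each hypothesis: P(data | r = 1) = (1/9)(8/9)(1/9) = 0.010974; P(data | r = 2) = (2/9)(7/9)(2/9) = 0.038409; P(data | r = 4) = (4/9)(5/9)(4/9) = 0.10974; P(data | r = 5) = (5/9)(4/9)(5/9) = 0.13717; P(data | r = 6) = (6/9)(3/9)(6/9) = 0.14815; P(data | r = 7) = (7/9)(2/9)(7/9) = 0.13443.
Weighting by the prior gives 1/6 · 0.010974 = 0.001829, 1/6 · 0.038409 = 0.0064015, 1/6 · 0.10974 = 0.01829, 1/6 · 0.13717 = 0.022862, 1/6 · 0.14815 = 0.024691, 1/6 · 0.13443 = 0.022405; summing to 0.096479.
So P(r = 6 | data) = (0.024691) / (0.096479) = 0.25592.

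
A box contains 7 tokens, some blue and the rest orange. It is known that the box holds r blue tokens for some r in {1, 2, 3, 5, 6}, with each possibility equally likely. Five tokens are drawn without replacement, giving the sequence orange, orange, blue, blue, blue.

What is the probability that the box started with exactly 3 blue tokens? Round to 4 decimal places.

For each hypothesis, P(data | H) works out to: P(data | r = 1) = (6/7)(5/6)(1/5)(0/4) = 0; P(data | r = 2) = (5/7)(4/6)(2/5)(1/4)(0/3) = 0; P(data | r = 3) = (4/7)(3/6)(3/5)(2/4)(1/3) = 1/35; P(data | r = 5) = (2/7)(1/6)(5/5)(4/4)(3/3) = 1/21; P(data | r = 6) = (1/7)(0/6) = 0.
Weighting by the prior gives 1/5 · 0 = 0, 1/5 · 0 = 0, 1/5 · 1/35 = 1/175, 1/5 · 1/21 = 1/105, 1/5 · 0 = 0; with total 8/525.
Therefore the posterior P(r = 3 | data) = (1/175) / (8/525) = 3/8.

0.3750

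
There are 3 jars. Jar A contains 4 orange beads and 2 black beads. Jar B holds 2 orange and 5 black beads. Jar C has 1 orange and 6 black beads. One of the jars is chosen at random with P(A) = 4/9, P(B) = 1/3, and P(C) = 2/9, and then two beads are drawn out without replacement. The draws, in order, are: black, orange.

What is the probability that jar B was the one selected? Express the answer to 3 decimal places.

Compute the likelihood of the observed sequence for each case: P(data | jar A) = (2/6)(4/5) = 4/15; P(data | jar B) = (5/7)(2/6) = 5/21; P(data | jar C) = (6/7)(1/6) = 1/7.
Multiplying each by its prior: 4/9 · 4/15 = 16/135, 1/3 · 5/21 = 5/63, 2/9 · 1/7 = 2/63; these sum to 31/135.
Therefore the posterior P(jar B | data) = (5/63) / (31/135) = 75/217.

0.346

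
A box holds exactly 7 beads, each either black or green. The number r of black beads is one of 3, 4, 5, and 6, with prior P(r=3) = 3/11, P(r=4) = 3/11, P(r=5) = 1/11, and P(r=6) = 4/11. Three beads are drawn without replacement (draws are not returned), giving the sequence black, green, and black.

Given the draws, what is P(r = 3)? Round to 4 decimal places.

Compute the likelihood of the observed sequence for each case: P(data | r = 3) = (3/7)(4/6)(2/5) = 4/35; P(data | r = 4) = (4/7)(3/6)(3/5) = 6/35; P(data | r = 5) = (5/7)(2/6)(4/5) = 4/21; P(data | r = 6) = (6/7)(1/6)(5/5) = 1/7.
The prior-weighted likelihoods are 3/11 · 4/35 = 12/385, 3/11 · 6/35 = 18/385, 1/11 · 4/21 = 4/231, 4/11 · 1/7 = 4/77; these sum to 34/231.
So P(r = 3 | data) = (12/385) / (34/231) = 18/85.

0.2118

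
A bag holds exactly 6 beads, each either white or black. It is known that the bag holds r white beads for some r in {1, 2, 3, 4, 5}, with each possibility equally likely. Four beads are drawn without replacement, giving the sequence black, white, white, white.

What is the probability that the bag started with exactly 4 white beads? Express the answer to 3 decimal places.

0.381

For each hypothesis, P(data | H) works out to: P(data | r = 1) = (5/6)(1/5)(0/4) = 0; P(data | r = 2) = (4/6)(2/5)(1/4)(0/3) = 0; P(data | r = 3) = (3/6)(3/5)(2/4)(1/3) = 1/20; P(data | r = 4) = (2/6)(4/5)(3/4)(2/3) = 2/15; P(data | r = 5) = (1/6)(5/5)(4/4)(3/3) = 1/6.
Weighting by the prior gives 1/5 · 0 = 0, 1/5 · 0 = 0, 1/5 · 1/20 = 1/100, 1/5 · 2/15 = 2/75, 1/5 · 1/6 = 1/30; summing to 7/100.
Hence P(r = 4 | data) = (2/75) / (7/100) = 8/21.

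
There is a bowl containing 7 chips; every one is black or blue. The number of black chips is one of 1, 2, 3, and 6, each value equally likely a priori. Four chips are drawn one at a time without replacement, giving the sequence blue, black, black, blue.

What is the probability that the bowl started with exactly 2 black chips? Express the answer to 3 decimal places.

0.357

Compute the likelihood of the observed sequence for each case: P(data | r = 1) = (6/7)(1/6)(0/5) = 0; P(data | r = 2) = (5/7)(2/6)(1/5)(4/4) = 1/21; P(data | r = 3) = (4/7)(3/6)(2/5)(3/4) = 3/35; P(data | r = 6) = (1/7)(6/6)(5/5)(0/4) = 0.
The prior-weighted likelihoods are 1/4 · 0 = 0, 1/4 · 1/21 = 1/84, 1/4 · 3/35 = 3/140, 1/4 · 0 = 0; with total 1/30.
So P(r = 2 | data) = (1/84) / (1/30) = 5/14.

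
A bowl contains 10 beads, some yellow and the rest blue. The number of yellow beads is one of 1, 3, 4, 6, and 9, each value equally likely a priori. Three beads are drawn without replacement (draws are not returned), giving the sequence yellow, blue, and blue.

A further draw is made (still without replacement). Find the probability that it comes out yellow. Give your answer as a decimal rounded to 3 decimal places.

The likelihood of the observed sequence under each hypothesis: P(data | r = 1) = (1/10)(9/9)(8/8) = 1/10; P(data | r = 3) = (3/10)(7/9)(6/8) = 7/40; P(data | r = 4) = (4/10)(6/9)(5/8) = 1/6; P(data | r = 6) = (6/10)(4/9)(3/8) = 1/10; P(data | r = 9) = (9/10)(1/9)(0/8) = 0.
The prior-weighted likelihoods are 1/5 · 1/10 = 1/50, 1/5 · 7/40 = 7/200, 1/5 · 1/6 = 1/30, 1/5 · 1/10 = 1/50, 1/5 · 0 = 0; with total 13/120.
The posterior is then P(r = 1 | data) = 12/65, P(r = 3 | data) = 21/65, P(r = 4 | data) = 4/13, P(r = 6 | data) = 12/65, P(r = 9 | data) = 0.
The predictive probability is P(yellow next | data) = (0)(12/65) + (2/7)(21/65) + (3/7)(4/13) + (5/7)(12/65) = 162/455.

0.356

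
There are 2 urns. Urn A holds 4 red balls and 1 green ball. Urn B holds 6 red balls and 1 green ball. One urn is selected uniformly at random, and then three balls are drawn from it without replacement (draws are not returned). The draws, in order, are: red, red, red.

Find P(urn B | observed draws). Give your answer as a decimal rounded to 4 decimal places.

0.5882

The likelihood of the observed sequence under each hypothesis: P(data | urn A) = (4/5)(3/4)(2/3) = 2/5; P(data | urn B) = (6/7)(5/6)(4/5) = 4/7.
The prior-weighted likelihoods are 1/2 · 2/5 = 1/5, 1/2 · 4/7 = 2/7; with total 17/35.
Therefore the posterior P(urn B | data) = (2/7) / (17/35) = 10/17.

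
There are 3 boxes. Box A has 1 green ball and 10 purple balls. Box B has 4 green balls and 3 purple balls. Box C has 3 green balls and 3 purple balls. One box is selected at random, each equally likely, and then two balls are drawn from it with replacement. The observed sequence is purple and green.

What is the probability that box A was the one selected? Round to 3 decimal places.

The likelihood of the observed sequence under each hypothesis: P(data | box A) = (10/11)(1/11) = 0.082645; P(data | box B) = (3/7)(4/7) = 0.2449; P(data | box C) = (3/6)(3/6) = 0.25.
Weighting by the prior gives 1/3 · 0.082645 = 0.027548, 1/3 · 0.2449 = 0.081633, 1/3 · 0.25 = 0.083333; these sum to 0.19251.
So P(box A | data) = (0.027548) / (0.19251) = 0.1431.

0.143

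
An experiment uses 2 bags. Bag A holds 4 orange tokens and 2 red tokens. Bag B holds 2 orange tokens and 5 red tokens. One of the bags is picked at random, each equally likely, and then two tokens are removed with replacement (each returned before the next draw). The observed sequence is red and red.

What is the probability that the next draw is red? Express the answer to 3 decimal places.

0.646

For each hypothesis, P(data | H) works out to: P(data | bag A) = (2/6)(2/6) = 1/9; P(data | bag B) = (5/7)(5/7) = 25/49.
The prior-weighted likelihoods are 1/2 · 1/9 = 1/18, 1/2 · 25/49 = 25/98; these sum to 137/441.
Dividing through by the total gives posterior P(bag A | data) = 0.17883, P(bag B | data) = 0.82117.
Averaging over the posterior, P(red next | data) = (1/3)(0.17883) + (5/7)(0.82117) = 0.64616.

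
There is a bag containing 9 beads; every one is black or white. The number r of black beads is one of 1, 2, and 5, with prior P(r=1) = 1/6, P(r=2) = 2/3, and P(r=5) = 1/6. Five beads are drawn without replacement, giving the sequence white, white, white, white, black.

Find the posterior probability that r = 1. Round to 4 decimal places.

For each hypothesis, P(data | H) works out to: P(data | r = 1) = (8/9)(7/8)(6/7)(5/6)(1/5) = 1/9; P(data | r = 2) = (7/9)(6/8)(5/7)(4/6)(2/5) = 1/9; P(data | r = 5) = (4/9)(3/8)(2/7)(1/6)(5/5) = 1/126.
Weighting by the prior gives 1/6 · 1/9 = 1/54, 2/3 · 1/9 = 2/27, 1/6 · 1/126 = 1/756; summing to 71/756.
So P(r = 1 | data) = (1/54) / (71/756) = 14/71.

0.1972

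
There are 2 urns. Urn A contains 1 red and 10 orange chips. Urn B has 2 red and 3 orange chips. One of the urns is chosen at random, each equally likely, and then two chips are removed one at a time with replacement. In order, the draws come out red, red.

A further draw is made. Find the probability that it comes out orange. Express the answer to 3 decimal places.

0.615

For each hypothesis, P(data | H) works out to: P(data | urn A) = (1/11)(1/11) = 0.0082645; P(data | urn B) = (2/5)(2/5) = 0.16.
Multiplying each by its prior: 1/2 · 0.0082645 = 0.0041322, 1/2 · 0.16 = 0.08; summing to 0.084132.
Dividing through by the total gives posterior P(urn A | data) = 0.049116, P(urn B | data) = 0.95088.
The predictive probability is P(orange next | data) = (10/11)(0.049116) + (3/5)(0.95088) = 0.61518.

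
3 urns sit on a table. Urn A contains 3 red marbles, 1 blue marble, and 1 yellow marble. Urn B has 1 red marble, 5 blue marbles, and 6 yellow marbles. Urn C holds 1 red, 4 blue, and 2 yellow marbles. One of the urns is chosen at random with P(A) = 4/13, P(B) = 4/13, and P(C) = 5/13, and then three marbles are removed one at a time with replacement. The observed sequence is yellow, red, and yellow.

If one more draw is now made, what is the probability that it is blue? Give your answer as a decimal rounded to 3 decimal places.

0.367

The likelihood of the observed sequence under each hypothesis: P(data | urn A) = (1/5)(3/5)(1/5) = 0.024; P(data | urn B) = (6/12)(1/12)(6/12) = 0.020833; P(data | urn C) = (2/7)(1/7)(2/7) = 0.011662.
Weighting by the prior gives 4/13 · 0.024 = 0.0073846, 4/13 · 0.020833 = 0.0064103, 5/13 · 0.011662 = 0.0044853; these sum to 0.01828.
The posterior is then P(urn A | data) = 0.40397, P(urn B | data) = 0.35067, P(urn C | data) = 0.24536.
So P(blue next | data) = Σ P(blue next | H) P(H | data) = (1/5)(0.40397) + (5/12)(0.35067) + (4/7)(0.24536) = 0.36711.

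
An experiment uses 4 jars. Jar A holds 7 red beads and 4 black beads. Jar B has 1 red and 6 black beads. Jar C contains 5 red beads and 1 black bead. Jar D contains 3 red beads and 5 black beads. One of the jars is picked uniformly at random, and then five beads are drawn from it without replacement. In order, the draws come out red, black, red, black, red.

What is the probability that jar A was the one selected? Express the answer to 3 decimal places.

0.718

Compute the likelihood of the observed sequence for each case: P(data | jar A) = (7/11)(4/10)(6/9)(3/8)(5/7) = 0.045455; P(data | jar B) = (1/7)(6/6)(0/5) = 0; P(data | jar C) = (5/6)(1/5)(4/4)(0/3) = 0; P(data | jar D) = (3/8)(5/7)(2/6)(4/5)(1/4) = 0.017857.
Multiplying each by its prior: 1/4 · 0.045455 = 0.011364, 1/4 · 0 = 0, 1/4 · 0 = 0, 1/4 · 0.017857 = 0.0044643; with total 0.015828.
By Bayes' rule, P(jar A | data) = (0.011364) / (0.015828) = 0.71795.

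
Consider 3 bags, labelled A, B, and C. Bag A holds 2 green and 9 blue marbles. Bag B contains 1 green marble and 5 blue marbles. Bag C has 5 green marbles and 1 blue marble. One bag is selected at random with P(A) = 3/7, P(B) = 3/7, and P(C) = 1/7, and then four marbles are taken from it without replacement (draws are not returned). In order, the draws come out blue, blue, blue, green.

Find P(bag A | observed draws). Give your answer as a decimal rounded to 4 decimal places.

The likelihood of the observed sequence under each hypothesis: P(data | bag A) = (9/11)(8/10)(7/9)(2/8) = 7/55; P(data | bag B) = (5/6)(4/5)(3/4)(1/3) = 1/6; P(data | bag C) = (1/6)(0/5) = 0.
Weighting by the prior gives 3/7 · 7/55 = 3/55, 3/7 · 1/6 = 1/14, 1/7 · 0 = 0; summing to 97/770.
By Bayes' rule, P(bag A | data) = (3/55) / (97/770) = 42/97.

0.4330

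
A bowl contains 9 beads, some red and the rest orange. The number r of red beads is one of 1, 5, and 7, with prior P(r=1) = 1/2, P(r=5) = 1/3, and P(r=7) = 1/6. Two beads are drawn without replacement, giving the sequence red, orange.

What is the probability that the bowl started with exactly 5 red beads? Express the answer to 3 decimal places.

0.513

For each hypothesis, P(data | H) works out to: P(data | r = 1) = (1/9)(8/8) = 1/9; P(data | r = 5) = (5/9)(4/8) = 5/18; P(data | r = 7) = (7/9)(2/8) = 7/36.
Multiplying each by its prior: 1/2 · 1/9 = 1/18, 1/3 · 5/18 = 5/54, 1/6 · 7/36 = 7/216; these sum to 13/72.
Therefore the posterior P(r = 5 | data) = (5/54) / (13/72) = 20/39.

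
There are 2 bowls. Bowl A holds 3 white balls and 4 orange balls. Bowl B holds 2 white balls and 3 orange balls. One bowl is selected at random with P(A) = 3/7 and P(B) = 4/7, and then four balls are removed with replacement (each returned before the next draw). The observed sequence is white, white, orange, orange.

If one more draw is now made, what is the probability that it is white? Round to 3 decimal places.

0.413

For each hypothesis, P(data | H) works out to: P(data | bowl A) = (3/7)(3/7)(4/7)(4/7) = 0.059975; P(data | bowl B) = (2/5)(2/5)(3/5)(3/5) = 0.0576.
Weighting by the prior gives 3/7 · 0.059975 = 0.025704, 4/7 · 0.0576 = 0.032914; summing to 0.058618.
Dividing through by the total gives posterior P(bowl A | data) = 0.43849, P(bowl B | data) = 0.56151.
So P(white next | data) = Σ P(white next | H) P(H | data) = (3/7)(0.43849) + (2/5)(0.56151) = 0.41253.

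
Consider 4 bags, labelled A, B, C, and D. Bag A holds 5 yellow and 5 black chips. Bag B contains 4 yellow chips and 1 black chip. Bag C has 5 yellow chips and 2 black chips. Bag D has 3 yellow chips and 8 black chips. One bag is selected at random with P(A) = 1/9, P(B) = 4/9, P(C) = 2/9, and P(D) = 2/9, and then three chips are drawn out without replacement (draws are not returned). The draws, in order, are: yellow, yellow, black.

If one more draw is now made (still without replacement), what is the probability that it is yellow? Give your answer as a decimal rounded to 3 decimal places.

0.817

The likelihood of the observed sequence under each hypothesis: P(data | bag A) = (5/10)(4/9)(5/8) = 0.13889; P(data | bag B) = (4/5)(3/4)(1/3) = 0.2; P(data | bag C) = (5/7)(4/6)(2/5) = 0.19048; P(data | bag D) = (3/11)(2/10)(8/9) = 0.048485.
Weighting by the prior gives 1/9 · 0.13889 = 0.015432, 4/9 · 0.2 = 0.088889, 2/9 · 0.19048 = 0.042328, 2/9 · 0.048485 = 0.010774; summing to 0.15742.
The posterior is then P(bag A | data) = 0.098029, P(bag B | data) = 0.56465, P(bag C | data) = 0.26888, P(bag D | data) = 0.068442.
So P(yellow next | data) = Σ P(yellow next | H) P(H | data) = (3/7)(0.098029) + (1)(0.56465) + (3/4)(0.26888) + (1/8)(0.068442) = 0.81688.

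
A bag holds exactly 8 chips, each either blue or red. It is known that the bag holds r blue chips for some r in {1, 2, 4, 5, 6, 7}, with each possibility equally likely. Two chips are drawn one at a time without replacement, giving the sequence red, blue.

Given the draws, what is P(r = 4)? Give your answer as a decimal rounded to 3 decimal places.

The likelihood of the observed sequence under each hypothesis: P(data | r = 1) = (7/8)(1/7) = 1/8; P(data | r = 2) = (6/8)(2/7) = 3/14; P(data | r = 4) = (4/8)(4/7) = 2/7; P(data | r = 5) = (3/8)(5/7) = 15/56; P(data | r = 6) = (2/8)(6/7) = 3/14; P(data | r = 7) = (1/8)(7/7) = 1/8.
Multiplying each by its prior: 1/6 · 1/8 = 1/48, 1/6 · 3/14 = 1/28, 1/6 · 2/7 = 1/21, 1/6 · 15/56 = 5/112, 1/6 · 3/14 = 1/28, 1/6 · 1/8 = 1/48; with total 23/112.
Hence P(r = 4 | data) = (1/21) / (23/112) = 16/69.

0.232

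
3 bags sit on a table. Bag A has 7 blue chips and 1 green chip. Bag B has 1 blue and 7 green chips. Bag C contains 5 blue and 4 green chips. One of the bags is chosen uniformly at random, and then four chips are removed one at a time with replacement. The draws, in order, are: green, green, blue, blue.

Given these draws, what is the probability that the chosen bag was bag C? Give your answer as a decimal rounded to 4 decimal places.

Under each hypothesis, the probability of the observed sequence is: P(data | bag A) = (1/8)(1/8)(7/8)(7/8) = 0.011963; P(data | bag B) = (7/8)(7/8)(1/8)(1/8) = 0.011963; P(data | bag C) = (4/9)(4/9)(5/9)(5/9) = 0.060966.
The prior-weighted likelihoods are 1/3 · 0.011963 = 0.0039876, 1/3 · 0.011963 = 0.0039876, 1/3 · 0.060966 = 0.020322; these sum to 0.028297.
So P(bag C | data) = (0.020322) / (0.028297) = 0.71816.

0.7182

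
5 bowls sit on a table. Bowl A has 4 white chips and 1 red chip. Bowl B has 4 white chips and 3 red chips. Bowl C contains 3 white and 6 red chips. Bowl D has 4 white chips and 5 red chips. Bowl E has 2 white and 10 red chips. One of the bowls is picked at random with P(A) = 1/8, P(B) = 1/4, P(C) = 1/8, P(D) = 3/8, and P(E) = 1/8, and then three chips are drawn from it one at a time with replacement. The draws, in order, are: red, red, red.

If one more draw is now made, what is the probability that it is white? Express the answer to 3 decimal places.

Under each hypothesis, the probability of the observed sequence is: P(data | bowl A) = (1/5)(1/5)(1/5) = 0.008; P(data | bowl B) = (3/7)(3/7)(3/7) = 0.078717; P(data | bowl C) = (6/9)(6/9)(6/9) = 0.2963; P(data | bowl D) = (5/9)(5/9)(5/9) = 0.17147; P(data | bowl E) = (10/12)(10/12)(10/12) = 0.5787.
The prior-weighted likelihoods are 1/8 · 0.008 = 0.001, 1/4 · 0.078717 = 0.019679, 1/8 · 0.2963 = 0.037037, 3/8 · 0.17147 = 0.0643, 1/8 · 0.5787 = 0.072338; with total 0.19435.
The posterior is then P(bowl A | data) = 0.0051452, P(bowl B | data) = 0.10125, P(bowl C | data) = 0.19056, P(bowl D | data) = 0.33084, P(bowl E | data) = 0.3722.
So P(white next | data) = Σ P(white next | H) P(H | data) = (4/5)(0.0051452) + (4/7)(0.10125) + (1/3)(0.19056) + (4/9)(0.33084) + (1/6)(0.3722) = 0.33457.

0.335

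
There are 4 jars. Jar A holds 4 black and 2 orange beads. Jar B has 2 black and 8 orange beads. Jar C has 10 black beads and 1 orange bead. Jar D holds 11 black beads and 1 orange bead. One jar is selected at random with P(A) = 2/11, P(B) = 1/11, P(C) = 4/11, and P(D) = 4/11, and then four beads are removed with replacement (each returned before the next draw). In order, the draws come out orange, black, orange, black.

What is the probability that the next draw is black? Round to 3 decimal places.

0.670

Under each hypothesis, the probability of the observed sequence is: P(data | jar A) = (2/6)(4/6)(2/6)(4/6) = 0.049383; P(data | jar B) = (8/10)(2/10)(8/10)(2/10) = 0.0256; P(data | jar C) = (1/11)(10/11)(1/11)(10/11) = 0.0068301; P(data | jar D) = (1/12)(11/12)(1/12)(11/12) = 0.0058353.
The prior-weighted likelihoods are 2/11 · 0.049383 = 0.0089787, 1/11 · 0.0256 = 0.0023273, 4/11 · 0.0068301 = 0.0024837, 4/11 · 0.0058353 = 0.0021219; with total 0.015912.
Dividing through by the total gives posterior P(jar A | data) = 0.56429, P(jar B | data) = 0.14626, P(jar C | data) = 0.15609, P(jar D | data) = 0.13336.
The predictive probability is P(black next | data) = (2/3)(0.56429) + (1/5)(0.14626) + (10/11)(0.15609) + (11/12)(0.13336) = 0.66959.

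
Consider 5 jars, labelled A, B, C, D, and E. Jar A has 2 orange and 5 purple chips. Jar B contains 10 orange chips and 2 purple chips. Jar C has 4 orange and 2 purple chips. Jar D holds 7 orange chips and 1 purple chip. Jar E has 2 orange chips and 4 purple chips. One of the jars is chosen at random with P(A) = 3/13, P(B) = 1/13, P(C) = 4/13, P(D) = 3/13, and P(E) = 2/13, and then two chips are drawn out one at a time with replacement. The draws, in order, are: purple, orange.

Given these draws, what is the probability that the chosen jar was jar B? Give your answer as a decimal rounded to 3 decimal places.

Under each hypothesis, the probability of the observed sequence is: P(data | jar A) = (5/7)(2/7) = 0.20408; P(data | jar B) = (2/12)(10/12) = 0.13889; P(data | jar C) = (2/6)(4/6) = 0.22222; P(data | jar D) = (1/8)(7/8) = 0.10938; P(data | jar E) = (4/6)(2/6) = 0.22222.
Weighting by the prior gives 3/13 · 0.20408 = 0.047096, 1/13 · 0.13889 = 0.010684, 4/13 · 0.22222 = 0.068376, 3/13 · 0.10938 = 0.02524, 2/13 · 0.22222 = 0.034188; summing to 0.18558.
By Bayes' rule, P(jar B | data) = (0.010684) / (0.18558) = 0.057568.

0.058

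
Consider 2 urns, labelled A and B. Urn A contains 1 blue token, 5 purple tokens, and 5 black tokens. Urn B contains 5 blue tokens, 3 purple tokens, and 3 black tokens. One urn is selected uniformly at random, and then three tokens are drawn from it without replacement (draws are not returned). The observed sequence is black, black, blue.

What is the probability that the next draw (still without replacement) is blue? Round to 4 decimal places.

0.3000

Under each hypothesis, the probability of the observed sequence is: P(data | urn A) = (5/11)(4/10)(1/9) = 2/99; P(data | urn B) = (3/11)(2/10)(5/9) = 1/33.
Weighting by the prior gives 1/2 · 2/99 = 1/99, 1/2 · 1/33 = 1/66; these sum to 5/198.
Dividing through by the total gives posterior P(urn A | data) = 2/5, P(urn B | data) = 3/5.
The predictive probability is P(blue next | data) = (0)(2/5) + (1/2)(3/5) = 3/10.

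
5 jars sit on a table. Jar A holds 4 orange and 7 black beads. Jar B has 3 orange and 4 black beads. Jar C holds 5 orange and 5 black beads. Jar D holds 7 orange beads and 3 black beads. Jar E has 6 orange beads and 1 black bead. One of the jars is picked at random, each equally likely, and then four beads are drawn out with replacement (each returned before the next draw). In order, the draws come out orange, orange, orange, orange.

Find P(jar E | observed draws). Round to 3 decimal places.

0.604

Compute the likelihood of the observed sequence for each case: P(data | jar A) = (4/11)(4/11)(4/11)(4/11) = 0.017485; P(data | jar B) = (3/7)(3/7)(3/7)(3/7) = 0.033736; P(data | jar C) = (5/10)(5/10)(5/10)(5/10) = 0.0625; P(data | jar D) = (7/10)(7/10)(7/10)(7/10) = 0.2401; P(data | jar E) = (6/7)(6/7)(6/7)(6/7) = 0.53978.
Multiplying each by its prior: 1/5 · 0.017485 = 0.003497, 1/5 · 0.033736 = 0.0067472, 1/5 · 0.0625 = 0.0125, 1/5 · 0.2401 = 0.04802, 1/5 · 0.53978 = 0.10796; these sum to 0.17872.
Hence P(jar E | data) = (0.10796) / (0.17872) = 0.60405.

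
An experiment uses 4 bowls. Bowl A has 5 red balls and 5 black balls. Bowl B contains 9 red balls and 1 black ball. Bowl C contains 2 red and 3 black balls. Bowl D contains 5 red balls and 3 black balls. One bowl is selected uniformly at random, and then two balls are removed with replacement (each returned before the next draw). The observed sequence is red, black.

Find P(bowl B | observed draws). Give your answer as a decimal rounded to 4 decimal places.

For each hypothesis, P(data | H) works out to: P(data | bowl A) = (5/10)(5/10) = 0.25; P(data | bowl B) = (9/10)(1/10) = 0.09; P(data | bowl C) = (2/5)(3/5) = 0.24; P(data | bowl D) = (5/8)(3/8) = 0.23438.
Multiplying each by its prior: 1/4 · 0.25 = 0.0625, 1/4 · 0.09 = 0.0225, 1/4 · 0.24 = 0.06, 1/4 · 0.23438 = 0.058594; summing to 0.20359.
Hence P(bowl B | data) = (0.0225) / (0.20359) = 0.11051.

0.1105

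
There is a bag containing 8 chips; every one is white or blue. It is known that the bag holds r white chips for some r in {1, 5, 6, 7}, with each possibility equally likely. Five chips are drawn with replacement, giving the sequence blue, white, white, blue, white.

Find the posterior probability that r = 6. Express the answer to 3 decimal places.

0.363

The likelihood of the observed sequence under each hypothesis: P(data | r = 1) = (7/8)(1/8)(1/8)(7/8)(1/8) = 0.0014954; P(data | r = 5) = (3/8)(5/8)(5/8)(3/8)(5/8) = 0.034332; P(data | r = 6) = (2/8)(6/8)(6/8)(2/8)(6/8) = 0.026367; P(data | r = 7) = (1/8)(7/8)(7/8)(1/8)(7/8) = 0.010468.
Multiplying each by its prior: 1/4 · 0.0014954 = 0.00037384, 1/4 · 0.034332 = 0.0085831, 1/4 · 0.026367 = 0.0065918, 1/4 · 0.010468 = 0.0026169; with total 0.018166.
Therefore the posterior P(r = 6 | data) = (0.0065918) / (0.018166) = 0.36287.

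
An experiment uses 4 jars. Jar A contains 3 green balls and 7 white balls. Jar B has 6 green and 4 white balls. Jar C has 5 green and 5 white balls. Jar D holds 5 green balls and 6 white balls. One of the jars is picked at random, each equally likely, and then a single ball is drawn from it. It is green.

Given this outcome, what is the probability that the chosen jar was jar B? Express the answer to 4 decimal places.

The likelihood of this draw under each hypothesis: P(data | jar A) = (3/10) = 3/10; P(data | jar B) = (6/10) = 3/5; P(data | jar C) = (5/10) = 1/2; P(data | jar D) = (5/11) = 5/11.
Multiplying each by its prior: 1/4 · 3/10 = 3/40, 1/4 · 3/5 = 3/20, 1/4 · 1/2 = 1/8, 1/4 · 5/11 = 5/44; with total 51/110.
Hence P(jar B | data) = (3/20) / (51/110) = 11/34.

0.3235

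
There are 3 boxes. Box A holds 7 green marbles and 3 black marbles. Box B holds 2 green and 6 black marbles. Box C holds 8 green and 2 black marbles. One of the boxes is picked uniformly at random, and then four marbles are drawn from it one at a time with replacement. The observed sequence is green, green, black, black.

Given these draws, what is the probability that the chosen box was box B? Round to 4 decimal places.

Compute the likelihood of the observed sequence for each case: P(data | box A) = (7/10)(7/10)(3/10)(3/10) = 0.0441; P(data | box B) = (2/8)(2/8)(6/8)(6/8) = 0.035156; P(data | box C) = (8/10)(8/10)(2/10)(2/10) = 0.0256.
The prior-weighted likelihoods are 1/3 · 0.0441 = 0.0147, 1/3 · 0.035156 = 0.011719, 1/3 · 0.0256 = 0.0085333; summing to 0.034952.
Hence P(box B | data) = (0.011719) / (0.034952) = 0.33528.

0.3353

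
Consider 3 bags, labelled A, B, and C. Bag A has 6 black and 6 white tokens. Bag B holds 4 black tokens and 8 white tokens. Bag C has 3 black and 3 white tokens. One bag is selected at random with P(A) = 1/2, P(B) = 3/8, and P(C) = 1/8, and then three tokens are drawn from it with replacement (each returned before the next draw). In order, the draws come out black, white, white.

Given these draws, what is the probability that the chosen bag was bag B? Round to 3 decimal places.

0.416

For each hypothesis, P(data | H) works out to: P(data | bag A) = (6/12)(6/12)(6/12) = 1/8; P(data | bag B) = (4/12)(8/12)(8/12) = 4/27; P(data | bag C) = (3/6)(3/6)(3/6) = 1/8.
The prior-weighted likelihoods are 1/2 · 1/8 = 1/16, 3/8 · 4/27 = 1/18, 1/8 · 1/8 = 1/64; these sum to 77/576.
Therefore the posterior P(bag B | data) = (1/18) / (77/576) = 32/77.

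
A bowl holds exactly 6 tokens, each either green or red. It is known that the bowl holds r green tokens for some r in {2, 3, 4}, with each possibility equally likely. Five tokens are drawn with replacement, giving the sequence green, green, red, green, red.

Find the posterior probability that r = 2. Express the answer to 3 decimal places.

0.204

For each hypothesis, P(data | H) works out to: P(data | r = 2) = (2/6)(2/6)(4/6)(2/6)(4/6) = 0.016461; P(data | r = 3) = (3/6)(3/6)(3/6)(3/6)(3/6) = 0.03125; P(data | r = 4) = (4/6)(4/6)(2/6)(4/6)(2/6) = 0.032922.
The prior-weighted likelihoods are 1/3 · 0.016461 = 0.005487, 1/3 · 0.03125 = 0.010417, 1/3 · 0.032922 = 0.010974; summing to 0.026878.
Hence P(r = 2 | data) = (0.005487) / (0.026878) = 0.20415.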